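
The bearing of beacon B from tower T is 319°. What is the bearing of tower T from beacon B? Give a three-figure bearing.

Back-bearing = 319° − 180° = 139°.

139°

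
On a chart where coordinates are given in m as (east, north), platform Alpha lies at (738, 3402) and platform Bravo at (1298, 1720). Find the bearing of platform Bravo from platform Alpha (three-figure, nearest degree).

162°

Δeast = 1298 − 738 = 560.00; Δnorth = 1720 − 3402 = -1682.00.
Bearing = atan2(Δeast, Δnorth) mod 360° = 161.59° ≈ 162°.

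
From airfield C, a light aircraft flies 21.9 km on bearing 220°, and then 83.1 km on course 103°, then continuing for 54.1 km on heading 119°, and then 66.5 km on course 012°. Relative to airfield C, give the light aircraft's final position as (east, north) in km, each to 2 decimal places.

Leg 1 (220°, 21.9 km): east 21.9 sin 220° = -14.08, north 21.9 cos 220° = -16.78
Leg 2 (103°, 83.1 km): east 83.1 sin 103° = 80.97, north 83.1 cos 103° = -18.69
Leg 3 (119°, 54.1 km): east 54.1 sin 119° = 47.32, north 54.1 cos 119° = -26.23
Leg 4 (012°, 66.5 km): east 66.5 sin 12° = 13.83, north 66.5 cos 12° = 65.05
Summing: 128.04 km east, 3.35 km north → (128.04, 3.35).

(128.04, 3.35)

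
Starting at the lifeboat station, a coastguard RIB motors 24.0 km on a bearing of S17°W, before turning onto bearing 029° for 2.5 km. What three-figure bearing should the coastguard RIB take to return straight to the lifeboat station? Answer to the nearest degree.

016°

Leg 1 (S17°W, 24.0 km): east 24.0 sin 197° = -7.02, north 24.0 cos 197° = -22.95
Leg 2 (029°, 2.5 km): east 2.5 sin 29° = 1.21, north 2.5 cos 29° = 2.19
Net displacement: -5.80 east, -20.76 north. Direction back to start is (5.80, 20.76): bearing = atan2(5.80, 20.76) mod 360° = 15.62° ≈ 016°.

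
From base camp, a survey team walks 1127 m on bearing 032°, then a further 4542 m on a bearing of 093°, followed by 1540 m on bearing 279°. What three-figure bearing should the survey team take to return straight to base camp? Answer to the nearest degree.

Leg 1 (032°, 1127 m): east 1127 sin 32° = 597.22, north 1127 cos 32° = 955.75
Leg 2 (093°, 4542 m): east 4542 sin 93° = 4535.78, north 4542 cos 93° = -237.71
Leg 3 (279°, 1540 m): east 1540 sin 279° = -1521.04, north 1540 cos 279° = 240.91
Net displacement: 3611.95 east, 958.95 north. Direction back to start is (-3611.95, -958.95): bearing = atan2(-3611.95, -958.95) mod 360° = 255.13° ≈ 255°.

255°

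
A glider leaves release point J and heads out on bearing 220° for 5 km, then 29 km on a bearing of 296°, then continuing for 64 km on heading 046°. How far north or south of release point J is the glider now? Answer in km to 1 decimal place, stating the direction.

53.3 km north

Leg 1 (220°, 5 km): east 5 sin 220° = -3.21, north 5 cos 220° = -3.83
Leg 2 (296°, 29 km): east 29 sin 296° = -26.07, north 29 cos 296° = 12.71
Leg 3 (046°, 64 km): east 64 sin 46° = 46.04, north 64 cos 46° = 44.46
Net north component: 53.34 km.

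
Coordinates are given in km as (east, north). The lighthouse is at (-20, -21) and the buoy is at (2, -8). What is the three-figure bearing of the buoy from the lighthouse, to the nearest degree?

Δeast = 2 − -20 = 22.00; Δnorth = -8 − -21 = 13.00.
Bearing = atan2(Δeast, Δnorth) mod 360° = 59.42° ≈ 059°.

059°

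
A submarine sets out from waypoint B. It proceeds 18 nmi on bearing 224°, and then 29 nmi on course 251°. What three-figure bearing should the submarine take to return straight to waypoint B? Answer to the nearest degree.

061°

Leg 1 (224°, 18 nmi): east 18 sin 224° = -12.50, north 18 cos 224° = -12.95
Leg 2 (251°, 29 nmi): east 29 sin 251° = -27.42, north 29 cos 251° = -9.44
Net displacement: -39.92 east, -22.39 north. Direction back to start is (39.92, 22.39): bearing = atan2(39.92, 22.39) mod 360° = 60.72° ≈ 061°.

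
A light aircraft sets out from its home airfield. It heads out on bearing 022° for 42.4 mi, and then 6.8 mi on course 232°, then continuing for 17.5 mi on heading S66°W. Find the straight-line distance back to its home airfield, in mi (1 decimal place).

28.5 mi

Leg 1 (022°, 42.4 mi): east 42.4 sin 22° = 15.88, north 42.4 cos 22° = 39.31
Leg 2 (232°, 6.8 mi): east 6.8 sin 232° = -5.36, north 6.8 cos 232° = -4.19
Leg 3 (S66°W, 17.5 mi): east 17.5 sin 246° = -15.99, north 17.5 cos 246° = -7.12
Net: -5.46 east, 28.01 north. Distance = √((-5.46)² + (28.01)²) = 28.536 mi.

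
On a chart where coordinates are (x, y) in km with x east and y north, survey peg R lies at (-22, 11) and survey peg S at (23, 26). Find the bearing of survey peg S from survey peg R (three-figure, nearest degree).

Δeast = 23 − -22 = 45.00; Δnorth = 26 − 11 = 15.00.
Bearing = atan2(Δeast, Δnorth) mod 360° = 71.57° ≈ 072°.

072°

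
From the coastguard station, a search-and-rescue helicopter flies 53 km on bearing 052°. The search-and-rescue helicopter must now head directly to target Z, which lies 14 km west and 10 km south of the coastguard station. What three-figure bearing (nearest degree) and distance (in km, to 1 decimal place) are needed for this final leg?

233°, 70.2 km

Leg 1 (052°, 53 km): east 53 sin 52° = 41.76, north 53 cos 52° = 32.63
Current position: (41.76, 32.63). Target: (-14, -10). Remaining: Δeast = -55.76, Δnorth = -42.63.
Bearing = atan2(-55.76, -42.63) mod 360° = 232.60°; distance = √((-55.76)² + (-42.63)²) = 70.193 km.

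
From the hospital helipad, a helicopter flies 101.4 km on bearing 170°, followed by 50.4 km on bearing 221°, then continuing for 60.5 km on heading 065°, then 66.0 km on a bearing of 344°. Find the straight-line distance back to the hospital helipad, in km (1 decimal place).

Leg 1 (170°, 101.4 km): east 101.4 sin 170° = 17.61, north 101.4 cos 170° = -99.86
Leg 2 (221°, 50.4 km): east 50.4 sin 221° = -33.07, north 50.4 cos 221° = -38.04
Leg 3 (065°, 60.5 km): east 60.5 sin 65° = 54.83, north 60.5 cos 65° = 25.57
Leg 4 (344°, 66.0 km): east 66.0 sin 344° = -18.19, north 66.0 cos 344° = 63.44
Net: 21.18 east, -48.89 north. Distance = √((21.18)² + (-48.89)²) = 53.277 km.

53.3 km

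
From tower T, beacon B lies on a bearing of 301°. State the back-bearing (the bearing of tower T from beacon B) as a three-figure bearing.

121°

Back-bearing = 301° − 180° = 121°.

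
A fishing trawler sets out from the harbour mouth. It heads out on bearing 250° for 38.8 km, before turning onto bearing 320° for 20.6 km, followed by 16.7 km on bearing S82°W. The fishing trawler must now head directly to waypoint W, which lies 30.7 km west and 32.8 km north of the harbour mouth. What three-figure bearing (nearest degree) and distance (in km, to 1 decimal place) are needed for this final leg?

Leg 1 (250°, 38.8 km): east 38.8 sin 250° = -36.46, north 38.8 cos 250° = -13.27
Leg 2 (320°, 20.6 km): east 20.6 sin 320° = -13.24, north 20.6 cos 320° = 15.78
Leg 3 (S82°W, 16.7 km): east 16.7 sin 262° = -16.54, north 16.7 cos 262° = -2.32
Current position: (-66.24, 0.19). Target: (-30.7, 32.8). Remaining: Δeast = 35.54, Δnorth = 32.61.
Bearing = atan2(35.54, 32.61) mod 360° = 47.46°; distance = √((35.54)² + (32.61)²) = 48.236 km.

047°, 48.2 km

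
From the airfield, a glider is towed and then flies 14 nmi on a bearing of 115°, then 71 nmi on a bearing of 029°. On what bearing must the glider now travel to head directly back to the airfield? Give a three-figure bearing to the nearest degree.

220°

Leg 1 (115°, 14 nmi): east 14 sin 115° = 12.69, north 14 cos 115° = -5.92
Leg 2 (029°, 71 nmi): east 71 sin 29° = 34.42, north 71 cos 29° = 62.10
Net displacement: 47.11 east, 56.18 north. Direction back to start is (-47.11, -56.18): bearing = atan2(-47.11, -56.18) mod 360° = 219.98° ≈ 220°.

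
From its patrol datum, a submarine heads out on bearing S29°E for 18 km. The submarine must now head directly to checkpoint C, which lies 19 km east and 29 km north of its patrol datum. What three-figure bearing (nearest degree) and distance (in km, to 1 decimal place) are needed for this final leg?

013°, 45.9 km

Leg 1 (S29°E, 18 km): east 18 sin 151° = 8.73, north 18 cos 151° = -15.74
Current position: (8.73, -15.74). Target: (19, 29). Remaining: Δeast = 10.27, Δnorth = 44.74.
Bearing = atan2(10.27, 44.74) mod 360° = 12.93°; distance = √((10.27)² + (44.74)²) = 45.907 km.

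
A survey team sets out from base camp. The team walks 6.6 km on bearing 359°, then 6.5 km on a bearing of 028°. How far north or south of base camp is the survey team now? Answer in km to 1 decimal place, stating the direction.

Leg 1 (359°, 6.6 km): east 6.6 sin 359° = -0.12, north 6.6 cos 359° = 6.60
Leg 2 (028°, 6.5 km): east 6.5 sin 28° = 3.05, north 6.5 cos 28° = 5.74
Net north component: 12.34 km.

12.3 km north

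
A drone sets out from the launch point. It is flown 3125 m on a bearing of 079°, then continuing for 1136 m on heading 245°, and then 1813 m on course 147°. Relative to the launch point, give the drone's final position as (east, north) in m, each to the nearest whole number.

(3025, -1404)

Leg 1 (079°, 3125 m): east 3125 sin 79° = 3067.58, north 3125 cos 79° = 596.28
Leg 2 (245°, 1136 m): east 1136 sin 245° = -1029.57, north 1136 cos 245° = -480.09
Leg 3 (147°, 1813 m): east 1813 sin 147° = 987.43, north 1813 cos 147° = -1520.51
Summing: 3025.45 m east, -1404.33 m north → (3025, -1404).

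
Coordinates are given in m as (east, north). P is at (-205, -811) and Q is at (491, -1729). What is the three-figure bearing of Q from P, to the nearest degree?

Δeast = 491 − -205 = 696.00; Δnorth = -1729 − -811 = -918.00.
Bearing = atan2(Δeast, Δnorth) mod 360° = 142.83° ≈ 143°.

143°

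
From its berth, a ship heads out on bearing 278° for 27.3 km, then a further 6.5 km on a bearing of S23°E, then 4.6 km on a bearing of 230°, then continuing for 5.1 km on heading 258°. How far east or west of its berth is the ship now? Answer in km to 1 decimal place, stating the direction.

33.0 km west

Leg 1 (278°, 27.3 km): east 27.3 sin 278° = -27.03, north 27.3 cos 278° = 3.80
Leg 2 (S23°E, 6.5 km): east 6.5 sin 157° = 2.54, north 6.5 cos 157° = -5.98
Leg 3 (230°, 4.6 km): east 4.6 sin 230° = -3.52, north 4.6 cos 230° = -2.96
Leg 4 (258°, 5.1 km): east 5.1 sin 258° = -4.99, north 5.1 cos 258° = -1.06
Net east component: -33.01 km.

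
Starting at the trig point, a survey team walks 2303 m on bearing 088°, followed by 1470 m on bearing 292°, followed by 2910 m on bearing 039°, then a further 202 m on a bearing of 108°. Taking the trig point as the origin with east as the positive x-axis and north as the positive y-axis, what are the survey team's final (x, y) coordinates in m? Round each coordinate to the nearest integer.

(2962, 2830)

Leg 1 (088°, 2303 m): east 2303 sin 88° = 2301.60, north 2303 cos 88° = 80.37
Leg 2 (292°, 1470 m): east 1470 sin 292° = -1362.96, north 1470 cos 292° = 550.67
Leg 3 (039°, 2910 m): east 2910 sin 39° = 1831.32, north 2910 cos 39° = 2261.49
Leg 4 (108°, 202 m): east 202 sin 108° = 192.11, north 202 cos 108° = -62.42
Summing: 2962.07 m east, 2830.12 m north → (2962, 2830).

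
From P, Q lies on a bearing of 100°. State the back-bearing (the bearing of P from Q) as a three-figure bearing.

Back-bearing = 100° + 180° = 280°.

280°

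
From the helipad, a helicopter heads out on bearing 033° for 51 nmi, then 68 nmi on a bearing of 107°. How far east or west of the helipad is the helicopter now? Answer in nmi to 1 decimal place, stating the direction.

92.8 nmi east

Leg 1 (033°, 51 nmi): east 51 sin 33° = 27.78, north 51 cos 33° = 42.77
Leg 2 (107°, 68 nmi): east 68 sin 107° = 65.03, north 68 cos 107° = -19.88
Net east component: 92.81 nmi.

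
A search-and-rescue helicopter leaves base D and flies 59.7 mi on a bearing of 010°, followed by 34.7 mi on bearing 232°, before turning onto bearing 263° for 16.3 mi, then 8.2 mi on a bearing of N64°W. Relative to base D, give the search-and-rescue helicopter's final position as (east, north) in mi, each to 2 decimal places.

Leg 1 (010°, 59.7 mi): east 59.7 sin 10° = 10.37, north 59.7 cos 10° = 58.79
Leg 2 (232°, 34.7 mi): east 34.7 sin 232° = -27.34, north 34.7 cos 232° = -21.36
Leg 3 (263°, 16.3 mi): east 16.3 sin 263° = -16.18, north 16.3 cos 263° = -1.99
Leg 4 (N64°W, 8.2 mi): east 8.2 sin 296° = -7.37, north 8.2 cos 296° = 3.59
Summing: -40.53 mi east, 39.04 mi north → (-40.53, 39.04).

(-40.53, 39.04)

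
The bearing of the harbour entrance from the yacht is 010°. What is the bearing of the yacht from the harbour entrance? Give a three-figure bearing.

190°

Back-bearing = 010° + 180° = 190°.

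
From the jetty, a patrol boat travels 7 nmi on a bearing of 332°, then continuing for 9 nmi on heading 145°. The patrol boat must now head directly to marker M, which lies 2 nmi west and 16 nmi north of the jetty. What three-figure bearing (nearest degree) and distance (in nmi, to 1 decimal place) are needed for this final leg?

Leg 1 (332°, 7 nmi): east 7 sin 332° = -3.29, north 7 cos 332° = 6.18
Leg 2 (145°, 9 nmi): east 9 sin 145° = 5.16, north 9 cos 145° = -7.37
Current position: (1.88, -1.19). Target: (-2, 16). Remaining: Δeast = -3.88, Δnorth = 17.19.
Bearing = atan2(-3.88, 17.19) mod 360° = 347.30°; distance = √((-3.88)² + (17.19)²) = 17.623 nmi.

347°, 17.6 nmi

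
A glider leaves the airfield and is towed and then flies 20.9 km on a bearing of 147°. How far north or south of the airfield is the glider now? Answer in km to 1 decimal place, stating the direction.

Leg 1 (147°, 20.9 km): east 20.9 sin 147° = 11.38, north 20.9 cos 147° = -17.53
Net north component: -17.53 km.

17.5 km south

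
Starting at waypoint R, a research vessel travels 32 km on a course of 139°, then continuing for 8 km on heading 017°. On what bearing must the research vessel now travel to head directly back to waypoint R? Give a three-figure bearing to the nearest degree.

305°

Leg 1 (139°, 32 km): east 32 sin 139° = 20.99, north 32 cos 139° = -24.15
Leg 2 (017°, 8 km): east 8 sin 17° = 2.34, north 8 cos 17° = 7.65
Net displacement: 23.33 east, -16.50 north. Direction back to start is (-23.33, 16.50): bearing = atan2(-23.33, 16.50) mod 360° = 305.27° ≈ 305°.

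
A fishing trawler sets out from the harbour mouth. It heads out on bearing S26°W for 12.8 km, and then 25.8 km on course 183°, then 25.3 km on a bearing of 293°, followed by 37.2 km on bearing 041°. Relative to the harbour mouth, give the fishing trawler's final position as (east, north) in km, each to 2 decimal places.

Leg 1 (S26°W, 12.8 km): east 12.8 sin 206° = -5.61, north 12.8 cos 206° = -11.50
Leg 2 (183°, 25.8 km): east 25.8 sin 183° = -1.35, north 25.8 cos 183° = -25.76
Leg 3 (293°, 25.3 km): east 25.3 sin 293° = -23.29, north 25.3 cos 293° = 9.89
Leg 4 (041°, 37.2 km): east 37.2 sin 41° = 24.41, north 37.2 cos 41° = 28.08
Summing: -5.84 km east, 0.69 km north → (-5.84, 0.69).

(-5.84, 0.69)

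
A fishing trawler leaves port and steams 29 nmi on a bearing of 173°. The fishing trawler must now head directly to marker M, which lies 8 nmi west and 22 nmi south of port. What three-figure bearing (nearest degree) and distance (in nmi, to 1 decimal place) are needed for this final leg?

300°, 13.4 nmi

Leg 1 (173°, 29 nmi): east 29 sin 173° = 3.53, north 29 cos 173° = -28.78
Current position: (3.53, -28.78). Target: (-8, -22). Remaining: Δeast = -11.53, Δnorth = 6.78.
Bearing = atan2(-11.53, 6.78) mod 360° = 300.46°; distance = √((-11.53)² + (6.78)²) = 13.381 nmi.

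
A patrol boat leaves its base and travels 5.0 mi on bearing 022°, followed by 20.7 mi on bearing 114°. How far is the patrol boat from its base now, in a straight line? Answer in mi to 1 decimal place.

21.1 mi

Leg 1 (022°, 5.0 mi): east 5.0 sin 22° = 1.87, north 5.0 cos 22° = 4.64
Leg 2 (114°, 20.7 mi): east 20.7 sin 114° = 18.91, north 20.7 cos 114° = -8.42
Net: 20.78 east, -3.78 north. Distance = √((20.78)² + (-3.78)²) = 21.125 mi.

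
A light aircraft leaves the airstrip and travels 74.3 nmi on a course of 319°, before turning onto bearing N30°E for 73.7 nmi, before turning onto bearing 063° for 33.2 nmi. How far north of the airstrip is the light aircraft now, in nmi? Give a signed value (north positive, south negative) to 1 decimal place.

Leg 1 (319°, 74.3 nmi): east 74.3 sin 319° = -48.75, north 74.3 cos 319° = 56.07
Leg 2 (N30°E, 73.7 nmi): east 73.7 sin 30° = 36.85, north 73.7 cos 30° = 63.83
Leg 3 (063°, 33.2 nmi): east 33.2 sin 63° = 29.58, north 33.2 cos 63° = 15.07
Net north component: 134.97 nmi.

135.0 nmi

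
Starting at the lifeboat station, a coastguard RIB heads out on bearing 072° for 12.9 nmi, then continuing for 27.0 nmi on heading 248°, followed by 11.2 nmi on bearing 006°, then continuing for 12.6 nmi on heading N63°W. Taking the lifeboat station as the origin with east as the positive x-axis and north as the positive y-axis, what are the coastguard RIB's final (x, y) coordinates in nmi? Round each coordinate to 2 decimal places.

(-22.82, 10.73)

Leg 1 (072°, 12.9 nmi): east 12.9 sin 72° = 12.27, north 12.9 cos 72° = 3.99
Leg 2 (248°, 27.0 nmi): east 27.0 sin 248° = -25.03, north 27.0 cos 248° = -10.11
Leg 3 (006°, 11.2 nmi): east 11.2 sin 6° = 1.17, north 11.2 cos 6° = 11.14
Leg 4 (N63°W, 12.6 nmi): east 12.6 sin 297° = -11.23, north 12.6 cos 297° = 5.72
Summing: -22.82 nmi east, 10.73 nmi north → (-22.82, 10.73).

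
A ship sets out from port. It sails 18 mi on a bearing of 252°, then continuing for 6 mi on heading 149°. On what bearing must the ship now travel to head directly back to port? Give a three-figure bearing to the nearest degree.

053°

Leg 1 (252°, 18 mi): east 18 sin 252° = -17.12, north 18 cos 252° = -5.56
Leg 2 (149°, 6 mi): east 6 sin 149° = 3.09, north 6 cos 149° = -5.14
Net displacement: -14.03 east, -10.71 north. Direction back to start is (14.03, 10.71): bearing = atan2(14.03, 10.71) mod 360° = 52.65° ≈ 053°.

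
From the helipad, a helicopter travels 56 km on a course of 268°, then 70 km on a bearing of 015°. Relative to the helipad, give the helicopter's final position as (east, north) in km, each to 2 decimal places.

Leg 1 (268°, 56 km): east 56 sin 268° = -55.97, north 56 cos 268° = -1.95
Leg 2 (015°, 70 km): east 70 sin 15° = 18.12, north 70 cos 15° = 67.61
Summing: -37.85 km east, 65.66 km north → (-37.85, 65.66).

(-37.85, 65.66)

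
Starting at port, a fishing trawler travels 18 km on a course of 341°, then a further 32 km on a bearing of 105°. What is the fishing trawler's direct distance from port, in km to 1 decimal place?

26.5 km

Leg 1 (341°, 18 km): east 18 sin 341° = -5.86, north 18 cos 341° = 17.02
Leg 2 (105°, 32 km): east 32 sin 105° = 30.91, north 32 cos 105° = -8.28
Net: 25.05 east, 8.74 north. Distance = √((25.05)² + (8.74)²) = 26.529 km.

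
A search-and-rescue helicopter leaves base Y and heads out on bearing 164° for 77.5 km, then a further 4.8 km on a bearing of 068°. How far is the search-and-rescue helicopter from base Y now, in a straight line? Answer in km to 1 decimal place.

77.1 km

Leg 1 (164°, 77.5 km): east 77.5 sin 164° = 21.36, north 77.5 cos 164° = -74.50
Leg 2 (068°, 4.8 km): east 4.8 sin 68° = 4.45, north 4.8 cos 68° = 1.80
Net: 25.81 east, -72.70 north. Distance = √((25.81)² + (-72.70)²) = 77.146 km.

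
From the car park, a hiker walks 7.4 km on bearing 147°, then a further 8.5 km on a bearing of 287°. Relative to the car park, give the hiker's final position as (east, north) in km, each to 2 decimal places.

(-4.10, -3.72)

Leg 1 (147°, 7.4 km): east 7.4 sin 147° = 4.03, north 7.4 cos 147° = -6.21
Leg 2 (287°, 8.5 km): east 8.5 sin 287° = -8.13, north 8.5 cos 287° = 2.49
Summing: -4.10 km east, -3.72 km north → (-4.10, -3.72).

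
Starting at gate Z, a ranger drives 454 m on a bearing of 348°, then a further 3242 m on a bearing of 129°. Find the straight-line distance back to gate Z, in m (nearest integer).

Leg 1 (348°, 454 m): east 454 sin 348° = -94.39, north 454 cos 348° = 444.08
Leg 2 (129°, 3242 m): east 3242 sin 129° = 2519.51, north 3242 cos 129° = -2040.26
Net: 2425.12 east, -1596.18 north. Distance = √((2425.12)² + (-1596.18)²) = 2903.268 m.

2903 m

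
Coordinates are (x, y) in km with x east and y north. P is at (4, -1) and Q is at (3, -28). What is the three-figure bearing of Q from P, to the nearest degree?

Δeast = 3 − 4 = -1.00; Δnorth = -28 − -1 = -27.00.
Bearing = atan2(Δeast, Δnorth) mod 360° = 182.12° ≈ 182°.

182°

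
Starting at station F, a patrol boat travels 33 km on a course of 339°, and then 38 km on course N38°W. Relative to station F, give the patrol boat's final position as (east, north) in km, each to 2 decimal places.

(-35.22, 60.75)

Leg 1 (339°, 33 km): east 33 sin 339° = -11.83, north 33 cos 339° = 30.81
Leg 2 (N38°W, 38 km): east 38 sin 322° = -23.40, north 38 cos 322° = 29.94
Summing: -35.22 km east, 60.75 km north → (-35.22, 60.75).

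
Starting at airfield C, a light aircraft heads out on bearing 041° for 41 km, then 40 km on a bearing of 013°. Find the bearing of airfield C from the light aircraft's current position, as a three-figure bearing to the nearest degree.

207°

Leg 1 (041°, 41 km): east 41 sin 41° = 26.90, north 41 cos 41° = 30.94
Leg 2 (013°, 40 km): east 40 sin 13° = 9.00, north 40 cos 13° = 38.97
Net displacement: 35.90 east, 69.92 north. Direction back to start is (-35.90, -69.92): bearing = atan2(-35.90, -69.92) mod 360° = 207.18° ≈ 207°.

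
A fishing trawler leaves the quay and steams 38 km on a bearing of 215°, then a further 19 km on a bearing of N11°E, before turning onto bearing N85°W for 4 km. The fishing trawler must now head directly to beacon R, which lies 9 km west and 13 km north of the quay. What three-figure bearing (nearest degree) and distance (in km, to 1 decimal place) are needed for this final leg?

028°, 28.4 km

Leg 1 (215°, 38 km): east 38 sin 215° = -21.80, north 38 cos 215° = -31.13
Leg 2 (N11°E, 19 km): east 19 sin 11° = 3.63, north 19 cos 11° = 18.65
Leg 3 (N85°W, 4 km): east 4 sin 275° = -3.98, north 4 cos 275° = 0.35
Current position: (-22.16, -12.13). Target: (-9, 13). Remaining: Δeast = 13.16, Δnorth = 25.13.
Bearing = atan2(13.16, 25.13) mod 360° = 27.63°; distance = √((13.16)² + (25.13)²) = 28.364 km.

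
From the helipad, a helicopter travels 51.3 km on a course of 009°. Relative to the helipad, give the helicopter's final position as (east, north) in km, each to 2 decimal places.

Leg 1 (009°, 51.3 km): east 51.3 sin 9° = 8.03, north 51.3 cos 9° = 50.67
Summing: 8.03 km east, 50.67 km north → (8.03, 50.67).

(8.03, 50.67)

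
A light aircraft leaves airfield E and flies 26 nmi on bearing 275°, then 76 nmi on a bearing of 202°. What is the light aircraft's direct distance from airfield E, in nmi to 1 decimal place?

Leg 1 (275°, 26 nmi): east 26 sin 275° = -25.90, north 26 cos 275° = 2.27
Leg 2 (202°, 76 nmi): east 76 sin 202° = -28.47, north 76 cos 202° = -70.47
Net: -54.37 east, -68.20 north. Distance = √((-54.37)² + (-68.20)²) = 87.221 nmi.

87.2 nmi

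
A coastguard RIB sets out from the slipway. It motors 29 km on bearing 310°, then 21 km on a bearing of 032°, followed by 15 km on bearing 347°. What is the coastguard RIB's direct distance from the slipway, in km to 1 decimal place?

53.1 km

Leg 1 (310°, 29 km): east 29 sin 310° = -22.22, north 29 cos 310° = 18.64
Leg 2 (032°, 21 km): east 21 sin 32° = 11.13, north 21 cos 32° = 17.81
Leg 3 (347°, 15 km): east 15 sin 347° = -3.37, north 15 cos 347° = 14.62
Net: -14.46 east, 51.07 north. Distance = √((-14.46)² + (51.07)²) = 53.074 km.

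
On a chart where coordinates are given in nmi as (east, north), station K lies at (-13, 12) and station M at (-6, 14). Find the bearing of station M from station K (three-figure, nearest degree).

074°

Δeast = -6 − -13 = 7.00; Δnorth = 14 − 12 = 2.00.
Bearing = atan2(Δeast, Δnorth) mod 360° = 74.05° ≈ 074°.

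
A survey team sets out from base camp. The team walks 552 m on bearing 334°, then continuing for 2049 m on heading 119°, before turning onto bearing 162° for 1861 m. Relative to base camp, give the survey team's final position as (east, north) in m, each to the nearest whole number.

(2125, -2267)

Leg 1 (334°, 552 m): east 552 sin 334° = -241.98, north 552 cos 334° = 496.13
Leg 2 (119°, 2049 m): east 2049 sin 119° = 1792.10, north 2049 cos 119° = -993.37
Leg 3 (162°, 1861 m): east 1861 sin 162° = 575.08, north 1861 cos 162° = -1769.92
Summing: 2125.20 m east, -2267.16 m north → (2125, -2267).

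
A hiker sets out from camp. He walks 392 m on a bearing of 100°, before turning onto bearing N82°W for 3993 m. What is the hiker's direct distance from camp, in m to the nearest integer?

Leg 1 (100°, 392 m): east 392 sin 100° = 386.04, north 392 cos 100° = -68.07
Leg 2 (N82°W, 3993 m): east 3993 sin 278° = -3954.14, north 3993 cos 278° = 555.72
Net: -3568.10 east, 487.65 north. Distance = √((-3568.10)² + (487.65)²) = 3601.265 m.

3601 m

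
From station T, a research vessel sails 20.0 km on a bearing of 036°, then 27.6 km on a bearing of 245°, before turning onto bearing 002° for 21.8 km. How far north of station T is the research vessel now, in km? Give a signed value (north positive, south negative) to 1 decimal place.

26.3 km

Leg 1 (036°, 20.0 km): east 20.0 sin 36° = 11.76, north 20.0 cos 36° = 16.18
Leg 2 (245°, 27.6 km): east 27.6 sin 245° = -25.01, north 27.6 cos 245° = -11.66
Leg 3 (002°, 21.8 km): east 21.8 sin 2° = 0.76, north 21.8 cos 2° = 21.79
Net north component: 26.30 km.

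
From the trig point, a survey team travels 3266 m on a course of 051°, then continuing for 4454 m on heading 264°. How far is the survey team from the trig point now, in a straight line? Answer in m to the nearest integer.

Leg 1 (051°, 3266 m): east 3266 sin 51° = 2538.16, north 3266 cos 51° = 2055.36
Leg 2 (264°, 4454 m): east 4454 sin 264° = -4429.60, north 4454 cos 264° = -465.57
Net: -1891.44 east, 1589.79 north. Distance = √((-1891.44)² + (1589.79)²) = 2470.827 m.

2471 m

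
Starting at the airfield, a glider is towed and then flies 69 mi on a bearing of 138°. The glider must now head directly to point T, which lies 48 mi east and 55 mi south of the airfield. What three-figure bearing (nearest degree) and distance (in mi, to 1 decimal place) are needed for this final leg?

Leg 1 (138°, 69 mi): east 69 sin 138° = 46.17, north 69 cos 138° = -51.28
Current position: (46.17, -51.28). Target: (48, -55). Remaining: Δeast = 1.83, Δnorth = -3.72.
Bearing = atan2(1.83, -3.72) mod 360° = 153.82°; distance = √((1.83)² + (-3.72)²) = 4.148 mi.

154°, 4.1 mi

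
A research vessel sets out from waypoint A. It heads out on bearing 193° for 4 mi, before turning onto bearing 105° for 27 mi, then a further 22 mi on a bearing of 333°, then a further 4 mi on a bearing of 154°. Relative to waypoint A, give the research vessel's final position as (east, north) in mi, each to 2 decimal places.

Leg 1 (193°, 4 mi): east 4 sin 193° = -0.90, north 4 cos 193° = -3.90
Leg 2 (105°, 27 mi): east 27 sin 105° = 26.08, north 27 cos 105° = -6.99
Leg 3 (333°, 22 mi): east 22 sin 333° = -9.99, north 22 cos 333° = 19.60
Leg 4 (154°, 4 mi): east 4 sin 154° = 1.75, north 4 cos 154° = -3.60
Summing: 16.95 mi east, 5.12 mi north → (16.95, 5.12).

(16.95, 5.12)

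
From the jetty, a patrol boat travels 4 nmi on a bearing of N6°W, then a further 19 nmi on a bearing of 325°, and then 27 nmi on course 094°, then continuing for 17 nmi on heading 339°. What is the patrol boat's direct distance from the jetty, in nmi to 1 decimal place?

34.9 nmi

Leg 1 (N6°W, 4 nmi): east 4 sin 354° = -0.42, north 4 cos 354° = 3.98
Leg 2 (325°, 19 nmi): east 19 sin 325° = -10.90, north 19 cos 325° = 15.56
Leg 3 (094°, 27 nmi): east 27 sin 94° = 26.93, north 27 cos 94° = -1.88
Leg 4 (339°, 17 nmi): east 17 sin 339° = -6.09, north 17 cos 339° = 15.87
Net: 9.53 east, 33.53 north. Distance = √((9.53)² + (33.53)²) = 34.856 nmi.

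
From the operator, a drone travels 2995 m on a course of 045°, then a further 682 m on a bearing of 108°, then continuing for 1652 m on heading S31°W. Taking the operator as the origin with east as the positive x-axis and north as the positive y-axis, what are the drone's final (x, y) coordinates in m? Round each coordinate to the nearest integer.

Leg 1 (045°, 2995 m): east 2995 sin 45° = 2117.78, north 2995 cos 45° = 2117.78
Leg 2 (108°, 682 m): east 682 sin 108° = 648.62, north 682 cos 108° = -210.75
Leg 3 (S31°W, 1652 m): east 1652 sin 211° = -850.84, north 1652 cos 211° = -1416.04
Summing: 1915.56 m east, 490.99 m north → (1916, 491).

(1916, 491)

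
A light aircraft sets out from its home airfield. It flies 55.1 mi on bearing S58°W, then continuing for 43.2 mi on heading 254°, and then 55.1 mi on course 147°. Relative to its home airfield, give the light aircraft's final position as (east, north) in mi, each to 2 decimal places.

Leg 1 (S58°W, 55.1 mi): east 55.1 sin 238° = -46.73, north 55.1 cos 238° = -29.20
Leg 2 (254°, 43.2 mi): east 43.2 sin 254° = -41.53, north 43.2 cos 254° = -11.91
Leg 3 (147°, 55.1 mi): east 55.1 sin 147° = 30.01, north 55.1 cos 147° = -46.21
Summing: -58.24 mi east, -87.32 mi north → (-58.24, -87.32).

(-58.24, -87.32)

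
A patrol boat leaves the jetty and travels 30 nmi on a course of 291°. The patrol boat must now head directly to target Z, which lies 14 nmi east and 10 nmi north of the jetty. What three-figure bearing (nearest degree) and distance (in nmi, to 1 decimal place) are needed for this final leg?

Leg 1 (291°, 30 nmi): east 30 sin 291° = -28.01, north 30 cos 291° = 10.75
Current position: (-28.01, 10.75). Target: (14, 10). Remaining: Δeast = 42.01, Δnorth = -0.75.
Bearing = atan2(42.01, -0.75) mod 360° = 91.02°; distance = √((42.01)² + (-0.75)²) = 42.014 nmi.

091°, 42.0 nmi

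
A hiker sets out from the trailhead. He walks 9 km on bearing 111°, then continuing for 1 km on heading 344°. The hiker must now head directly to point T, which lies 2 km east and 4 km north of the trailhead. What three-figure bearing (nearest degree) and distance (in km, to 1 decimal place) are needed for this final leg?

Leg 1 (111°, 9 km): east 9 sin 111° = 8.40, north 9 cos 111° = -3.23
Leg 2 (344°, 1 km): east 1 sin 344° = -0.28, north 1 cos 344° = 0.96
Current position: (8.13, -2.26). Target: (2, 4). Remaining: Δeast = -6.13, Δnorth = 6.26.
Bearing = atan2(-6.13, 6.26) mod 360° = 315.64°; distance = √((-6.13)² + (6.26)²) = 8.762 km.

316°, 8.8 km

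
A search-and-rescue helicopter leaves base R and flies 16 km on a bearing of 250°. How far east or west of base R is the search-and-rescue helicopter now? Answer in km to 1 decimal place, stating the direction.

Leg 1 (250°, 16 km): east 16 sin 250° = -15.04, north 16 cos 250° = -5.47
Net east component: -15.04 km.

15.0 km west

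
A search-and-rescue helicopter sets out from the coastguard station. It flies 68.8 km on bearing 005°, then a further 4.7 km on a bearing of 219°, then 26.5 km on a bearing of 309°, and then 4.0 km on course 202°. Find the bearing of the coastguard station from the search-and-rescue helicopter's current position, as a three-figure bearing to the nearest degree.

166°

Leg 1 (005°, 68.8 km): east 68.8 sin 5° = 6.00, north 68.8 cos 5° = 68.54
Leg 2 (219°, 4.7 km): east 4.7 sin 219° = -2.96, north 4.7 cos 219° = -3.65
Leg 3 (309°, 26.5 km): east 26.5 sin 309° = -20.59, north 26.5 cos 309° = 16.68
Leg 4 (202°, 4.0 km): east 4.0 sin 202° = -1.50, north 4.0 cos 202° = -3.71
Net displacement: -19.05 east, 77.85 north. Direction back to start is (19.05, -77.85): bearing = atan2(19.05, -77.85) mod 360° = 166.25° ≈ 166°.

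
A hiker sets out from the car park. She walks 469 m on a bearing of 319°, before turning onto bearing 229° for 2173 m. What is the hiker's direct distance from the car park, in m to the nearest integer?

Leg 1 (319°, 469 m): east 469 sin 319° = -307.69, north 469 cos 319° = 353.96
Leg 2 (229°, 2173 m): east 2173 sin 229° = -1639.98, north 2173 cos 229° = -1425.62
Net: -1947.68 east, -1071.66 north. Distance = √((-1947.68)² + (-1071.66)²) = 2223.036 m.

2223 m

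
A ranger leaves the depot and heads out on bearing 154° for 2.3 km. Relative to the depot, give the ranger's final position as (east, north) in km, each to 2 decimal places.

Leg 1 (154°, 2.3 km): east 2.3 sin 154° = 1.01, north 2.3 cos 154° = -2.07
Summing: 1.01 km east, -2.07 km north → (1.01, -2.07).

(1.01, -2.07)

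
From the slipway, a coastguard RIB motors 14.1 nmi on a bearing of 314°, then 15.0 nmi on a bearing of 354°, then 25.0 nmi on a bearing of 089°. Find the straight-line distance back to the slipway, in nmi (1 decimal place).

28.4 nmi

Leg 1 (314°, 14.1 nmi): east 14.1 sin 314° = -10.14, north 14.1 cos 314° = 9.79
Leg 2 (354°, 15.0 nmi): east 15.0 sin 354° = -1.57, north 15.0 cos 354° = 14.92
Leg 3 (089°, 25.0 nmi): east 25.0 sin 89° = 25.00, north 25.0 cos 89° = 0.44
Net: 13.29 east, 25.15 north. Distance = √((13.29)² + (25.15)²) = 28.442 nmi.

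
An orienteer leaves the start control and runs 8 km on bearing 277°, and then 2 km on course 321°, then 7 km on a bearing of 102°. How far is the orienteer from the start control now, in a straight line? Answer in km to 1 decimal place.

2.6 km

Leg 1 (277°, 8 km): east 8 sin 277° = -7.94, north 8 cos 277° = 0.97
Leg 2 (321°, 2 km): east 2 sin 321° = -1.26, north 2 cos 321° = 1.55
Leg 3 (102°, 7 km): east 7 sin 102° = 6.85, north 7 cos 102° = -1.46
Net: -2.35 east, 1.07 north. Distance = √((-2.35)² + (1.07)²) = 2.586 km.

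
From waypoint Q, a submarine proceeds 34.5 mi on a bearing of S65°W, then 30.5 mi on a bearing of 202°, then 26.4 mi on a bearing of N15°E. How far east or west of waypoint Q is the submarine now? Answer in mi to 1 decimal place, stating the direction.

Leg 1 (S65°W, 34.5 mi): east 34.5 sin 245° = -31.27, north 34.5 cos 245° = -14.58
Leg 2 (202°, 30.5 mi): east 30.5 sin 202° = -11.43, north 30.5 cos 202° = -28.28
Leg 3 (N15°E, 26.4 mi): east 26.4 sin 15° = 6.83, north 26.4 cos 15° = 25.50
Net east component: -35.86 mi.

35.9 mi west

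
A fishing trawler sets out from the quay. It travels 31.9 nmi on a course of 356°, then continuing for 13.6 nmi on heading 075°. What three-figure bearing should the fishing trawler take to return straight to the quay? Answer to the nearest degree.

Leg 1 (356°, 31.9 nmi): east 31.9 sin 356° = -2.23, north 31.9 cos 356° = 31.82
Leg 2 (075°, 13.6 nmi): east 13.6 sin 75° = 13.14, north 13.6 cos 75° = 3.52
Net displacement: 10.91 east, 35.34 north. Direction back to start is (-10.91, -35.34): bearing = atan2(-10.91, -35.34) mod 360° = 197.16° ≈ 197°.

197°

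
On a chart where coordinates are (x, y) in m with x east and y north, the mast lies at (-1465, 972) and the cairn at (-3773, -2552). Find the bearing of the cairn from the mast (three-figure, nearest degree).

213°

Δeast = -3773 − -1465 = -2308.00; Δnorth = -2552 − 972 = -3524.00.
Bearing = atan2(Δeast, Δnorth) mod 360° = 213.22° ≈ 213°.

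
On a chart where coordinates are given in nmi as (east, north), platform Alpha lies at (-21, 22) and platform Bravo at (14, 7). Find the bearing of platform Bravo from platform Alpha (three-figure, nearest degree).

113°

Δeast = 14 − -21 = 35.00; Δnorth = 7 − 22 = -15.00.
Bearing = atan2(Δeast, Δnorth) mod 360° = 113.20° ≈ 113°.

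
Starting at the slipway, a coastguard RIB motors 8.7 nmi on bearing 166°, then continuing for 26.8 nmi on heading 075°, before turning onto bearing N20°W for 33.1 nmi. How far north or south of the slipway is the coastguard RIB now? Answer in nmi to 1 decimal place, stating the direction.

29.6 nmi north

Leg 1 (166°, 8.7 nmi): east 8.7 sin 166° = 2.10, north 8.7 cos 166° = -8.44
Leg 2 (075°, 26.8 nmi): east 26.8 sin 75° = 25.89, north 26.8 cos 75° = 6.94
Leg 3 (N20°W, 33.1 nmi): east 33.1 sin 340° = -11.32, north 33.1 cos 340° = 31.10
Net north component: 29.60 nmi.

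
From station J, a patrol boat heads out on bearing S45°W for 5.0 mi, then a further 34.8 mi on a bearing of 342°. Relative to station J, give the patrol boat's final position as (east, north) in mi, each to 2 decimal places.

Leg 1 (S45°W, 5.0 mi): east 5.0 sin 225° = -3.54, north 5.0 cos 225° = -3.54
Leg 2 (342°, 34.8 mi): east 34.8 sin 342° = -10.75, north 34.8 cos 342° = 33.10
Summing: -14.29 mi east, 29.56 mi north → (-14.29, 29.56).

(-14.29, 29.56)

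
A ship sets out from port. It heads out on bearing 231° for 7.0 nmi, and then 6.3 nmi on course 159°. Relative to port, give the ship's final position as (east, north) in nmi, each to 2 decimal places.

Leg 1 (231°, 7.0 nmi): east 7.0 sin 231° = -5.44, north 7.0 cos 231° = -4.41
Leg 2 (159°, 6.3 nmi): east 6.3 sin 159° = 2.26, north 6.3 cos 159° = -5.88
Summing: -3.18 nmi east, -10.29 nmi north → (-3.18, -10.29).

(-3.18, -10.29)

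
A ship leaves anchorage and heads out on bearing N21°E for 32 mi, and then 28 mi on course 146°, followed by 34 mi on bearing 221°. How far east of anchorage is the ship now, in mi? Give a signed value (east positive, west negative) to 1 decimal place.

4.8 mi

Leg 1 (N21°E, 32 mi): east 32 sin 21° = 11.47, north 32 cos 21° = 29.87
Leg 2 (146°, 28 mi): east 28 sin 146° = 15.66, north 28 cos 146° = -23.21
Leg 3 (221°, 34 mi): east 34 sin 221° = -22.31, north 34 cos 221° = -25.66
Net east component: 4.82 mi.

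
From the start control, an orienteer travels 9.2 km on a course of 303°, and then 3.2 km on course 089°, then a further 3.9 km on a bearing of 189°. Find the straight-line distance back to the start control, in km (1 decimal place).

Leg 1 (303°, 9.2 km): east 9.2 sin 303° = -7.72, north 9.2 cos 303° = 5.01
Leg 2 (089°, 3.2 km): east 3.2 sin 89° = 3.20, north 3.2 cos 89° = 0.06
Leg 3 (189°, 3.9 km): east 3.9 sin 189° = -0.61, north 3.9 cos 189° = -3.85
Net: -5.13 east, 1.21 north. Distance = √((-5.13)² + (1.21)²) = 5.268 km.

5.3 km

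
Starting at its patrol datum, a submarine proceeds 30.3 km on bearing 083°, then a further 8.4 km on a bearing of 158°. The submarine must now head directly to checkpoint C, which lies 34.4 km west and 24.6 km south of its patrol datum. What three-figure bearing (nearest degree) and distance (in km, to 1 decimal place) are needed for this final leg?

253°, 70.7 km

Leg 1 (083°, 30.3 km): east 30.3 sin 83° = 30.07, north 30.3 cos 83° = 3.69
Leg 2 (158°, 8.4 km): east 8.4 sin 158° = 3.15, north 8.4 cos 158° = -7.79
Current position: (33.22, -4.10). Target: (-34.4, -24.6). Remaining: Δeast = -67.62, Δnorth = -20.50.
Bearing = atan2(-67.62, -20.50) mod 360° = 253.13°; distance = √((-67.62)² + (-20.50)²) = 70.661 km.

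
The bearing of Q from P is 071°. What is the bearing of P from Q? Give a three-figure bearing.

251°

Back-bearing = 071° + 180° = 251°.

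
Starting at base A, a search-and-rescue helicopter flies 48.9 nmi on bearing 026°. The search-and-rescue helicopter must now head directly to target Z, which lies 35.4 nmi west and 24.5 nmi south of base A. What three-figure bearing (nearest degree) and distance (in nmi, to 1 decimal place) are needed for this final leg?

Leg 1 (026°, 48.9 nmi): east 48.9 sin 26° = 21.44, north 48.9 cos 26° = 43.95
Current position: (21.44, 43.95). Target: (-35.4, -24.5). Remaining: Δeast = -56.84, Δnorth = -68.45.
Bearing = atan2(-56.84, -68.45) mod 360° = 219.70°; distance = √((-56.84)² + (-68.45)²) = 88.971 nmi.

220°, 89.0 nmi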